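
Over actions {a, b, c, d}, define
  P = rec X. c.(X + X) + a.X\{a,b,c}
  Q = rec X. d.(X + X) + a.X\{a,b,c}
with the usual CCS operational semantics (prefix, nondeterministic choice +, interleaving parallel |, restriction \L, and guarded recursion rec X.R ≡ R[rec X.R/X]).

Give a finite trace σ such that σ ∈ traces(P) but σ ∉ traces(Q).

Reachable graph of P (3 states):
  s0 = rec X. c.(X + X) + a.X\{a,b,c} :: --a--▸ s1, --c--▸ s2
  s1 = (rec X. c.(X + X) + a.X\{a,b,c})\{a,b,c} :: deadlocked
  s2 = (rec X. c.(X + X) + a.X\{a,b,c}) + (rec X. c.(X + X) + a.X\{a,b,c}) :: --a--▸ s1, --c--▸ s2
Reachable graph of Q (4 states):
  t0 = rec X. d.(X + X) + a.X\{a,b,c} :: --a--▸ t1, --d--▸ t2
  t1 = (rec X. d.(X + X) + a.X\{a,b,c})\{a,b,c} :: --d--▸ t3
  t2 = (rec X. d.(X + X) + a.X\{a,b,c}) + (rec X. d.(X + X) + a.X\{a,b,c}) :: --a--▸ t1, --d--▸ t2
  t3 = ((rec X. d.(X + X) + a.X\{a,b,c}) + (rec X. d.(X + X) + a.X\{a,b,c}))\{a,b,c} :: --d--▸ t3
Run σ = ⟨c⟩ on P: start {s0}
  step 1 (c): {s2}
  P completes σ.
Run σ = ⟨c⟩ on Q: start {t0}
  step 1 (c): no successor for Q

c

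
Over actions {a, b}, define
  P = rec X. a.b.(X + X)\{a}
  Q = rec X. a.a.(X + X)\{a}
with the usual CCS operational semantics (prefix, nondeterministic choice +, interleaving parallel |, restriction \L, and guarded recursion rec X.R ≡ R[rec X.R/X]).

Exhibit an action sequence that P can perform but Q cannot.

P's transition system — 3 states:
  s0 = rec X. a.b.(X + X)\{a} → =a=> s1
  s1 = b.((rec X. a.b.(X + X)\{a}) + (rec X. a.b.(X + X)\{a}))\{a} → =b=> s2
  s2 = ((rec X. a.b.(X + X)\{a}) + (rec X. a.b.(X + X)\{a}))\{a} → ∅
Q's transition system — 3 states:
  t0 = rec X. a.a.(X + X)\{a} → =a=> t1
  t1 = a.((rec X. a.a.(X + X)\{a}) + (rec X. a.a.(X + X)\{a}))\{a} → =a=> t2
  t2 = ((rec X. a.a.(X + X)\{a}) + (rec X. a.a.(X + X)\{a}))\{a} → ∅
Trace ⟨ab⟩ through P, begin at {s0}:
  after a @ step 1: {s1}
  after b @ step 2: {s2}
  ✓ P
Trace ⟨ab⟩ through Q, begin at {t0}:
  after a @ step 1: {t1}
  after b @ step 2: ∅ (Q stuck)

ab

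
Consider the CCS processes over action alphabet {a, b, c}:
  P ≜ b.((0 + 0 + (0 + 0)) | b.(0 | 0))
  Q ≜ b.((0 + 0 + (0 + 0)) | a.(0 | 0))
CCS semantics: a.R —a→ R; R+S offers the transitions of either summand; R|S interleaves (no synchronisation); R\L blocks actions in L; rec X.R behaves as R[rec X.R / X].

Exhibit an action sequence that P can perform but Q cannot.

bb

Reachable graph of P (3 states):
  u0 = b.((0 + 0 + (0 + 0)) | b.(0 | 0)) → —b→ u1
  u1 = (0 + 0 + (0 + 0)) | b.(0 | 0) → —b→ u2
  u2 = (0 + 0 + (0 + 0)) | (0 | 0) → deadlocked
Reachable graph of Q (3 states):
  v0 = b.((0 + 0 + (0 + 0)) | a.(0 | 0)) → —b→ v1
  v1 = (0 + 0 + (0 + 0)) | a.(0 | 0) → —a→ v2
  v2 = (0 + 0 + (0 + 0)) | (0 | 0) → deadlocked
Run σ = ⟨bb⟩ on P: start {u0}
  after b @ step 1: {u1}
  after b @ step 2: {u2}
  P completes σ.
Run σ = ⟨bb⟩ on Q: start {v0}
  after b @ step 1: {v1}
  after b @ step 2: no successor for Q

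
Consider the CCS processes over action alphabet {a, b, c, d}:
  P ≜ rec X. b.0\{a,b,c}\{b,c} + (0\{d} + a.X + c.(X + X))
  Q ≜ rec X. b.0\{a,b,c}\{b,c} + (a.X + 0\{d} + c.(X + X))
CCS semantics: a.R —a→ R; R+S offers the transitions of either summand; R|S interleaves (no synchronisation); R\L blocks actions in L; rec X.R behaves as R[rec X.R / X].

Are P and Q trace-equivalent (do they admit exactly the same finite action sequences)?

YES

P's transition system — 3 states:
  m0 = rec X. b.0\{a,b,c}\{b,c} + (0\{d} + a.X + c.(X + X)) → =a=> m0, =b=> m1, =c=> m2
  m1 = 0\{a,b,c}\{b,c} → stopped
  m2 = (rec X. b.0\{a,b,c}\{b,c} + (0\{d} + a.X + c.(X + X))) + (rec X. b.0\{a,b,c}\{b,c} + (0\{d} + a.X + c.(X + X))) → =a=> m0, =b=> m1, =c=> m2
Q's transition system — 3 states:
  n0 = rec X. b.0\{a,b,c}\{b,c} + (a.X + 0\{d} + c.(X + X)) → =a=> n0, =b=> n1, =c=> n2
  n1 = 0\{a,b,c}\{b,c} → stopped
  n2 = (rec X. b.0\{a,b,c}\{b,c} + (a.X + 0\{d} + c.(X + X))) + (rec X. b.0\{a,b,c}\{b,c} + (a.X + 0\{d} + c.(X + X))) → =a=> n0, =b=> n1, =c=> n2
Bisimilarity quotient blocks:
  B0 = {m0, m2, n0, n2}
  B1 = {m1, n1}
m0 ∈ B0, n0 ∈ B0 → same block
Bisimilar ⇒ trace-equivalent.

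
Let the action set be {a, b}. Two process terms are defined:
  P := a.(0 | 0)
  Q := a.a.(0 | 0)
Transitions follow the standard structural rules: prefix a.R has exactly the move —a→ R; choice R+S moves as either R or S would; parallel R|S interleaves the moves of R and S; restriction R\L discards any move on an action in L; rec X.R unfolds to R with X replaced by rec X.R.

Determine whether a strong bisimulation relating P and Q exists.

P's transition system — 2 states:
  s0 = a.(0 | 0) ⊢ —a→ s1
  s1 = 0 | 0 ⊢ ·
Q's transition system — 3 states:
  t0 = a.a.(0 | 0) ⊢ —a→ t1
  t1 = a.(0 | 0) ⊢ —a→ t2
  t2 = 0 | 0 ⊢ ·
Partition-refinement fixed point:
  B0 = {s0, t1}
  B1 = {s1, t2}
  B2 = {t0}
s0 ∈ B0, t0 ∈ B2 → different blocks

NO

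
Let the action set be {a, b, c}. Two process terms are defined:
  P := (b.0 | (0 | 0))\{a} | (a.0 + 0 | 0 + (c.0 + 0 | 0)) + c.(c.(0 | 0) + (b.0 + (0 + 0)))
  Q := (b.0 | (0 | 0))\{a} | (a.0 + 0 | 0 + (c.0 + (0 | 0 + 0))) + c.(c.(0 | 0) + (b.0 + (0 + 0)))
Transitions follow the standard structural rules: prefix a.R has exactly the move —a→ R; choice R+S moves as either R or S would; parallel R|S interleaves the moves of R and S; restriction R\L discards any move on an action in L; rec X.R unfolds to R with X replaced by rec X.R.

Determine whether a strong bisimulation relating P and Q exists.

P's transition system — 7 states:
  u0 = (b.0 | (0 | 0))\{a} | (a.0 + 0 | 0 + (c.0 + 0 | 0)) + c.(c.(0 | 0) + (b.0 + (0 + 0))) :: =a=> u1, =b=> u2, =c=> u1, =c=> u3
  u1 = (b.0 | (0 | 0))\{a} | 0 :: =b=> u4
  u2 = (0 | (0 | 0))\{a} | (a.0 + 0 | 0 + (c.0 + 0 | 0)) :: =a=> u4, =c=> u4
  u3 = c.(0 | 0) + (b.0 + (0 + 0)) :: =b=> u5, =c=> u6
  u4 = (0 | (0 | 0))\{a} | 0 :: deadlocked
  u5 = 0 :: deadlocked
  u6 = 0 | 0 :: deadlocked
Q's transition system — 7 states:
  v0 = (b.0 | (0 | 0))\{a} | (a.0 + 0 | 0 + (c.0 + (0 | 0 + 0))) + c.(c.(0 | 0) + (b.0 + (0 + 0))) :: =a=> v1, =b=> v2, =c=> v1, =c=> v3
  v1 = (b.0 | (0 | 0))\{a} | 0 :: =b=> v4
  v2 = (0 | (0 | 0))\{a} | (a.0 + 0 | 0 + (c.0 + (0 | 0 + 0))) :: =a=> v4, =c=> v4
  v3 = c.(0 | 0) + (b.0 + (0 + 0)) :: =b=> v5, =c=> v6
  v4 = (0 | (0 | 0))\{a} | 0 :: deadlocked
  v5 = 0 :: deadlocked
  v6 = 0 | 0 :: deadlocked
Coarsest stable partition (strong bisimilarity classes):
  B0 = {u0, v0}
  B1 = {u3, v3}
  B2 = {u4, u5, u6, v4, v5, v6}
  B3 = {u1, v1}
  B4 = {u2, v2}
u0 ∈ B0, v0 ∈ B0 → same block

bisimilar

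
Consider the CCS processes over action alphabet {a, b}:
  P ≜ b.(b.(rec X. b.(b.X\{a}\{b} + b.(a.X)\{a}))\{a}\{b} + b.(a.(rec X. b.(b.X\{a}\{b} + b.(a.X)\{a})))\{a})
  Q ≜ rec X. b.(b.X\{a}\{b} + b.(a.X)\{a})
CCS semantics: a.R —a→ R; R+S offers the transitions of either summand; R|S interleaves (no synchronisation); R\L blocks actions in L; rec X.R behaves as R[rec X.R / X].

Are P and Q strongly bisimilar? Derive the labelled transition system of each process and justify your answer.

P's transition system — 4 states:
  u0 = b.(b.(rec X. b.(b.X\{a}\{b} + b.(a.X)\{a}))\{a}\{b} + b.(a.(rec X. b.(b.X\{a}\{b} + b.(a.X)\{a})))\{a}) ⊢ —b→ u1
  u1 = b.(rec X. b.(b.X\{a}\{b} + b.(a.X)\{a}))\{a}\{b} + b.(a.(rec X. b.(b.X\{a}\{b} + b.(a.X)\{a})))\{a} ⊢ —b→ u2, —b→ u3
  u2 = (a.(rec X. b.(b.X\{a}\{b} + b.(a.X)\{a})))\{a} ⊢ ·
  u3 = (rec X. b.(b.X\{a}\{b} + b.(a.X)\{a}))\{a}\{b} ⊢ ·
Q's transition system — 4 states:
  v0 = rec X. b.(b.X\{a}\{b} + b.(a.X)\{a}) ⊢ —b→ v1
  v1 = b.(rec X. b.(b.X\{a}\{b} + b.(a.X)\{a}))\{a}\{b} + b.(a.(rec X. b.(b.X\{a}\{b} + b.(a.X)\{a})))\{a} ⊢ —b→ v2, —b→ v3
  v2 = (a.(rec X. b.(b.X\{a}\{b} + b.(a.X)\{a})))\{a} ⊢ ·
  v3 = (rec X. b.(b.X\{a}\{b} + b.(a.X)\{a}))\{a}\{b} ⊢ ·
Coarsest stable partition (strong bisimilarity classes):
  B0 = {u0, v0}
  B1 = {u1, v1}
  B2 = {u2, u3, v2, v3}
u0 ∈ B0, v0 ∈ B0 → same block

bisimilar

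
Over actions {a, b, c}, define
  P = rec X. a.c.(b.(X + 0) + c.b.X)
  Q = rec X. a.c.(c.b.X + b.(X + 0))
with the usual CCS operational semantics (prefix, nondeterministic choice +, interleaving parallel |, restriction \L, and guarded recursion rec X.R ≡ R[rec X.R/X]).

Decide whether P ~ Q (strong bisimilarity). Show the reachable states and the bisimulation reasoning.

LTS(P): 5 reachable states
  p0 = rec X. a.c.(b.(X + 0) + c.b.X) | --a--▸ p1
  p1 = c.(b.((rec X. a.c.(b.(X + 0) + c.b.X)) + 0) + c.b.(rec X. a.c.(b.(X + 0) + c.b.X))) | --c--▸ p2
  p2 = b.((rec X. a.c.(b.(X + 0) + c.b.X)) + 0) + c.b.(rec X. a.c.(b.(X + 0) + c.b.X)) | --b--▸ p3, --c--▸ p4
  p3 = (rec X. a.c.(b.(X + 0) + c.b.X)) + 0 | --a--▸ p1
  p4 = b.(rec X. a.c.(b.(X + 0) + c.b.X)) | --b--▸ p0
LTS(Q): 5 reachable states
  q0 = rec X. a.c.(c.b.X + b.(X + 0)) | --a--▸ q1
  q1 = c.(c.b.(rec X. a.c.(c.b.X + b.(X + 0))) + b.((rec X. a.c.(c.b.X + b.(X + 0))) + 0)) | --c--▸ q2
  q2 = c.b.(rec X. a.c.(c.b.X + b.(X + 0))) + b.((rec X. a.c.(c.b.X + b.(X + 0))) + 0) | --b--▸ q3, --c--▸ q4
  q3 = (rec X. a.c.(c.b.X + b.(X + 0))) + 0 | --a--▸ q1
  q4 = b.(rec X. a.c.(c.b.X + b.(X + 0))) | --b--▸ q0
Partition-refinement fixed point:
  B0 = {p0, p3, q0, q3}
  B1 = {p1, q1}
  B2 = {p2, q2}
  B3 = {p4, q4}
p0 ∈ B0, q0 ∈ B0 → same block

bisimilar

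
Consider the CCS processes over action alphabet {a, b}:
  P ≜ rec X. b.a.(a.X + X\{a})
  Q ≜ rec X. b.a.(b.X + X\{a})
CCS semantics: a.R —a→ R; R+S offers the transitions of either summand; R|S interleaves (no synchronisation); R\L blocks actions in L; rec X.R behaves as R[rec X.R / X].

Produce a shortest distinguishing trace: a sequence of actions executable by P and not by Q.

P's transition system — 4 states:
  u0 = rec X. b.a.(a.X + X\{a}) | -b-> u1
  u1 = a.(a.(rec X. b.a.(a.X + X\{a})) + (rec X. b.a.(a.X + X\{a}))\{a}) | -a-> u2
  u2 = a.(rec X. b.a.(a.X + X\{a})) + (rec X. b.a.(a.X + X\{a}))\{a} | -a-> u0, -b-> u3
  u3 = (a.(a.(rec X. b.a.(a.X + X\{a})) + (rec X. b.a.(a.X + X\{a}))\{a}))\{a} | ·
Q's transition system — 4 states:
  v0 = rec X. b.a.(b.X + X\{a}) | -b-> v1
  v1 = a.(b.(rec X. b.a.(b.X + X\{a})) + (rec X. b.a.(b.X + X\{a}))\{a}) | -a-> v2
  v2 = b.(rec X. b.a.(b.X + X\{a})) + (rec X. b.a.(b.X + X\{a}))\{a} | -b-> v0, -b-> v3
  v3 = (a.(b.(rec X. b.a.(b.X + X\{a})) + (rec X. b.a.(b.X + X\{a}))\{a}))\{a} | ·
Trace ⟨baa⟩ through P, begin at {u0}:
  step 1 (b): {u1}
  step 2 (a): {u2}
  step 3 (a): {u0}
  ✓ P
Trace ⟨baa⟩ through Q, begin at {v0}:
  step 1 (b): {v1}
  step 2 (a): {v2}
  step 3 (a): ∅ (Q stuck)

baa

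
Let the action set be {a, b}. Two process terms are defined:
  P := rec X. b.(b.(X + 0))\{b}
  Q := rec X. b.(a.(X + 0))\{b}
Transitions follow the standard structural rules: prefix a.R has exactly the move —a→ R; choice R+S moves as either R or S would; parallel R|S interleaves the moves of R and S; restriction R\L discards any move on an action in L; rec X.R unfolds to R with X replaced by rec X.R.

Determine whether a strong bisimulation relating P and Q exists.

not bisimilar

P's transition system — 2 states:
  p0 = rec X. b.(b.(X + 0))\{b} | -b-> p1
  p1 = (b.((rec X. b.(b.(X + 0))\{b}) + 0))\{b} | deadlocked
Q's transition system — 3 states:
  q0 = rec X. b.(a.(X + 0))\{b} | -b-> q1
  q1 = (a.((rec X. b.(a.(X + 0))\{b}) + 0))\{b} | -a-> q2
  q2 = ((rec X. b.(a.(X + 0))\{b}) + 0)\{b} | deadlocked
Bisimilarity quotient blocks:
  B0 = {p0}
  B1 = {p1, q2}
  B2 = {q0}
  B3 = {q1}
p0 ∈ B0, q0 ∈ B2 → different blocks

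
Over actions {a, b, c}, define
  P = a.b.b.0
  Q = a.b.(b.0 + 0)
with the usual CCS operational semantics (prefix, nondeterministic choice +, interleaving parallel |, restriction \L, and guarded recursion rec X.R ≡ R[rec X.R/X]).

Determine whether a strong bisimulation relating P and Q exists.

bisimilar

Reachable graph of P (4 states):
  s0 = a.b.b.0 ⊢ -a-> s1
  s1 = b.b.0 ⊢ -b-> s2
  s2 = b.0 ⊢ -b-> s3
  s3 = 0 ⊢ ·
Reachable graph of Q (4 states):
  t0 = a.b.(b.0 + 0) ⊢ -a-> t1
  t1 = b.(b.0 + 0) ⊢ -b-> t2
  t2 = b.0 + 0 ⊢ -b-> t3
  t3 = 0 ⊢ ·
Bisimilarity quotient blocks:
  B0 = {s0, t0}
  B1 = {s1, t1}
  B2 = {s2, t2}
  B3 = {s3, t3}
s0 ∈ B0, t0 ∈ B0 → same block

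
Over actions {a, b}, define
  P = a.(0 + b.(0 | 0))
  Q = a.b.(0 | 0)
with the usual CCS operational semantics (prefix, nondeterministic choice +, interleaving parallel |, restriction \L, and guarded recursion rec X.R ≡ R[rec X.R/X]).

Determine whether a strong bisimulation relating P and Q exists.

bisimilar

LTS(P): 3 reachable states
  s0 = a.(0 + b.(0 | 0)) has moves —a→ s1
  s1 = 0 + b.(0 | 0) has moves —b→ s2
  s2 = 0 | 0 has moves deadlocked
LTS(Q): 3 reachable states
  t0 = a.b.(0 | 0) has moves —a→ t1
  t1 = b.(0 | 0) has moves —b→ t2
  t2 = 0 | 0 has moves deadlocked
Bisimilarity quotient blocks:
  B0 = {s0, t0}
  B1 = {s1, t1}
  B2 = {s2, t2}
s0 ∈ B0, t0 ∈ B0 → same block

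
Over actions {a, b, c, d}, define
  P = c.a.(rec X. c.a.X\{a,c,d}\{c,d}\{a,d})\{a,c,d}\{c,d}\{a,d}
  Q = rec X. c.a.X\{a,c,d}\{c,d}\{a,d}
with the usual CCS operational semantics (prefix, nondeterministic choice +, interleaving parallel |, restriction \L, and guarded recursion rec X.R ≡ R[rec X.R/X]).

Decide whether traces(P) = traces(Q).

Reachable graph of P (3 states):
  u0 = c.a.(rec X. c.a.X\{a,c,d}\{c,d}\{a,d})\{a,c,d}\{c,d}\{a,d} :: —c→ u1
  u1 = a.(rec X. c.a.X\{a,c,d}\{c,d}\{a,d})\{a,c,d}\{c,d}\{a,d} :: —a→ u2
  u2 = (rec X. c.a.X\{a,c,d}\{c,d}\{a,d})\{a,c,d}\{c,d}\{a,d} :: ·
Reachable graph of Q (3 states):
  v0 = rec X. c.a.X\{a,c,d}\{c,d}\{a,d} :: —c→ v1
  v1 = a.(rec X. c.a.X\{a,c,d}\{c,d}\{a,d})\{a,c,d}\{c,d}\{a,d} :: —a→ v2
  v2 = (rec X. c.a.X\{a,c,d}\{c,d}\{a,d})\{a,c,d}\{c,d}\{a,d} :: ·
Partition-refinement fixed point:
  B0 = {u0, v0}
  B1 = {u1, v1}
  B2 = {u2, v2}
u0 ∈ B0, v0 ∈ B0 → same block
Bisimilar ⇒ trace-equivalent.

traces(P) = traces(Q)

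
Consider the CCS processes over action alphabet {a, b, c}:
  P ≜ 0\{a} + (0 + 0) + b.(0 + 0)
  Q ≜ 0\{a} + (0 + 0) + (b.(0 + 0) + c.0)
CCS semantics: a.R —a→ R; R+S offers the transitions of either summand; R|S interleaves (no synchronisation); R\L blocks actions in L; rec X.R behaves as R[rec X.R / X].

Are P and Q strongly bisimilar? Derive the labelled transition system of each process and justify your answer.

NO

Reachable graph of P (2 states):
  p0 = 0\{a} + (0 + 0) + b.(0 + 0) :: -b-> p1
  p1 = 0 + 0 :: deadlocked
Reachable graph of Q (3 states):
  q0 = 0\{a} + (0 + 0) + (b.(0 + 0) + c.0) :: -b-> q1, -c-> q2
  q1 = 0 + 0 :: deadlocked
  q2 = 0 :: deadlocked
Bisimilarity quotient blocks:
  B0 = {p0}
  B1 = {p1, q1, q2}
  B2 = {q0}
p0 ∈ B0, q0 ∈ B2 → different blocks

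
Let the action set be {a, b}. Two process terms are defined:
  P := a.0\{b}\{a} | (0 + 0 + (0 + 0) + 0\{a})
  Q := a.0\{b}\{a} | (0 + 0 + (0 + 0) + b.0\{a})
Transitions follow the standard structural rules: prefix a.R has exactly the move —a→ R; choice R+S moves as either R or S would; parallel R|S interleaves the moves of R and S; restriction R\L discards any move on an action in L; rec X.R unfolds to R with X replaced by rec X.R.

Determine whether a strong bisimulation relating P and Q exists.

Reachable graph of P (2 states):
  p0 = a.0\{b}\{a} | (0 + 0 + (0 + 0) + 0\{a}) has moves =a=> p1
  p1 = 0\{b}\{a} | (0 + 0 + (0 + 0) + 0\{a}) has moves deadlocked
Reachable graph of Q (4 states):
  q0 = a.0\{b}\{a} | (0 + 0 + (0 + 0) + b.0\{a}) has moves =a=> q1, =b=> q2
  q1 = 0\{b}\{a} | (0 + 0 + (0 + 0) + b.0\{a}) has moves =b=> q3
  q2 = a.0\{b}\{a} | 0\{a} has moves =a=> q3
  q3 = 0\{b}\{a} | 0\{a} has moves deadlocked
Coarsest stable partition (strong bisimilarity classes):
  B0 = {p0, q2}
  B1 = {p1, q3}
  B2 = {q0}
  B3 = {q1}
p0 ∈ B0, q0 ∈ B2 → different blocks

NO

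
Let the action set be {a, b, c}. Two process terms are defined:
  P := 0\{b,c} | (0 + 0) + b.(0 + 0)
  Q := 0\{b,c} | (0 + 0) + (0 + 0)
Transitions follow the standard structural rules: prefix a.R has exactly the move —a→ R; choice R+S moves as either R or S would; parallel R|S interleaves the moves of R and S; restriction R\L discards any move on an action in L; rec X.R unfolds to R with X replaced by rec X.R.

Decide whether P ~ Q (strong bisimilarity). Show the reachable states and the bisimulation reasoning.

P ≁ Q

P's transition system — 2 states:
  s0 = 0\{b,c} | (0 + 0) + b.(0 + 0) has moves —b→ s1
  s1 = 0 + 0 has moves stopped
Q's transition system — 1 states:
  t0 = 0\{b,c} | (0 + 0) + (0 + 0) has moves stopped
Coarsest stable partition (strong bisimilarity classes):
  B0 = {s0}
  B1 = {s1, t0}
s0 ∈ B0, t0 ∈ B1 → different blocks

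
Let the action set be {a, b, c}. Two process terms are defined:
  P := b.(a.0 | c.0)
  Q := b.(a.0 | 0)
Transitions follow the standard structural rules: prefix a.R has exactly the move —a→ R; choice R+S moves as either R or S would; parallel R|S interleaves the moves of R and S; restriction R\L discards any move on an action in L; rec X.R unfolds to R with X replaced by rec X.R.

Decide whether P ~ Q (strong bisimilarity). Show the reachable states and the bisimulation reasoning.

P's transition system — 5 states:
  s0 = b.(a.0 | c.0) | —b→ s1
  s1 = a.0 | c.0 | —a→ s2, —c→ s3
  s2 = 0 | c.0 | —c→ s4
  s3 = a.0 | 0 | —a→ s4
  s4 = 0 | 0 | deadlocked
Q's transition system — 3 states:
  t0 = b.(a.0 | 0) | —b→ t1
  t1 = a.0 | 0 | —a→ t2
  t2 = 0 | 0 | deadlocked
Coarsest stable partition (strong bisimilarity classes):
  B0 = {s0}
  B1 = {s1}
  B2 = {s3, t1}
  B3 = {s4, t2}
  B4 = {s2}
  B5 = {t0}
s0 ∈ B0, t0 ∈ B5 → different blocks

NO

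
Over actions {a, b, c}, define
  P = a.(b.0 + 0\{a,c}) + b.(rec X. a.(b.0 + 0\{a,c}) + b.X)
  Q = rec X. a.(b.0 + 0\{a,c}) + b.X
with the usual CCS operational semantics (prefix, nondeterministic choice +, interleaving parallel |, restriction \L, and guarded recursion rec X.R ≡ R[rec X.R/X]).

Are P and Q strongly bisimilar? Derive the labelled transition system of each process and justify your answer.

LTS(P): 4 reachable states
  p0 = a.(b.0 + 0\{a,c}) + b.(rec X. a.(b.0 + 0\{a,c}) + b.X) :: ··a··> p1, ··b··> p2
  p1 = b.0 + 0\{a,c} :: ··b··> p3
  p2 = rec X. a.(b.0 + 0\{a,c}) + b.X :: ··a··> p1, ··b··> p2
  p3 = 0 :: deadlocked
LTS(Q): 3 reachable states
  q0 = rec X. a.(b.0 + 0\{a,c}) + b.X :: ··a··> q1, ··b··> q0
  q1 = b.0 + 0\{a,c} :: ··b··> q2
  q2 = 0 :: deadlocked
Partition-refinement fixed point:
  B0 = {p0, p2, q0}
  B1 = {p1, q1}
  B2 = {p3, q2}
p0 ∈ B0, q0 ∈ B0 → same block

YES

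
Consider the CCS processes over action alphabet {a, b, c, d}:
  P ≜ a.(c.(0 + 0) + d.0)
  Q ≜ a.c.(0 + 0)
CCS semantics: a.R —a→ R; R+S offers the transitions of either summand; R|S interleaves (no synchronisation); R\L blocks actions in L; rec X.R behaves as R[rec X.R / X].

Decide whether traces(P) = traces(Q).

P's transition system — 4 states:
  m0 = a.(c.(0 + 0) + d.0) :: -a-> m1
  m1 = c.(0 + 0) + d.0 :: -c-> m2, -d-> m3
  m2 = 0 + 0 :: (no moves)
  m3 = 0 :: (no moves)
Q's transition system — 3 states:
  n0 = a.c.(0 + 0) :: -a-> n1
  n1 = c.(0 + 0) :: -c-> n2
  n2 = 0 + 0 :: (no moves)
Trace ⟨ad⟩ through P, begin at {m0}:
  [1] a ⇒ {m1}
  [2] d ⇒ {m3}
  — P admits the full trace.
Trace ⟨ad⟩ through Q, begin at {n0}:
  [1] a ⇒ {n1}
  [2] d ⇒ ∅  — Q cannot continue

NO — witness ⟨ad⟩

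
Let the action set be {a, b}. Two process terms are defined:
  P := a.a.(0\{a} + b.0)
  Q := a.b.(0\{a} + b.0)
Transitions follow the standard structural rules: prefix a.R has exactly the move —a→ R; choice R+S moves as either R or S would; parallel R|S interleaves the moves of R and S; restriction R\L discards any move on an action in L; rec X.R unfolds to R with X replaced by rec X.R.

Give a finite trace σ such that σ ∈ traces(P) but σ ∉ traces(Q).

aa

Reachable graph of P (4 states):
  m0 = a.a.(0\{a} + b.0) → —a→ m1
  m1 = a.(0\{a} + b.0) → —a→ m2
  m2 = 0\{a} + b.0 → —b→ m3
  m3 = 0 → ·
Reachable graph of Q (4 states):
  n0 = a.b.(0\{a} + b.0) → —a→ n1
  n1 = b.(0\{a} + b.0) → —b→ n2
  n2 = 0\{a} + b.0 → —b→ n3
  n3 = 0 → ·
Trace ⟨aa⟩ through P, begin at {m0}:
  [1] a ⇒ {m1}
  [2] a ⇒ {m2}
  P completes σ.
Trace ⟨aa⟩ through Q, begin at {n0}:
  [1] a ⇒ {n1}
  [2] a ⇒ ∅  — Q cannot continue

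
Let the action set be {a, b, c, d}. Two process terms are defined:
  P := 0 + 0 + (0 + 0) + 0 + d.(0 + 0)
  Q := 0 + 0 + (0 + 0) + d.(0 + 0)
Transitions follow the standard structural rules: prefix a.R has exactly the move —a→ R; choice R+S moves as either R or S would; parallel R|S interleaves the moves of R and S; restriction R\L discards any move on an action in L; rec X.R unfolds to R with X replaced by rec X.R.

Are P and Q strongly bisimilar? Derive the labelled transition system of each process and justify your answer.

bisimilar

LTS(P): 2 reachable states
  u0 = 0 + 0 + (0 + 0) + 0 + d.(0 + 0) has moves --d--▸ u1
  u1 = 0 + 0 has moves ·
LTS(Q): 2 reachable states
  v0 = 0 + 0 + (0 + 0) + d.(0 + 0) has moves --d--▸ v1
  v1 = 0 + 0 has moves ·
Coarsest stable partition (strong bisimilarity classes):
  B0 = {u0, v0}
  B1 = {u1, v1}
u0 ∈ B0, v0 ∈ B0 → same block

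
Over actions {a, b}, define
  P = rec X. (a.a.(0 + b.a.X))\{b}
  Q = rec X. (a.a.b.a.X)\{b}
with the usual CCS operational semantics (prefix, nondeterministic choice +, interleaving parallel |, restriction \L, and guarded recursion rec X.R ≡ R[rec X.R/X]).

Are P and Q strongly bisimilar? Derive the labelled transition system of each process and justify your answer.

bisimilar

Reachable graph of P (3 states):
  p0 = rec X. (a.a.(0 + b.a.X))\{b} | —a→ p1
  p1 = (a.(0 + b.a.(rec X. (a.a.(0 + b.a.X))\{b})))\{b} | —a→ p2
  p2 = (0 + b.a.(rec X. (a.a.(0 + b.a.X))\{b}))\{b} | stopped
Reachable graph of Q (3 states):
  q0 = rec X. (a.a.b.a.X)\{b} | —a→ q1
  q1 = (a.b.a.(rec X. (a.a.b.a.X)\{b}))\{b} | —a→ q2
  q2 = (b.a.(rec X. (a.a.b.a.X)\{b}))\{b} | stopped
Bisimilarity quotient blocks:
  B0 = {p0, q0}
  B1 = {p1, q1}
  B2 = {p2, q2}
p0 ∈ B0, q0 ∈ B0 → same block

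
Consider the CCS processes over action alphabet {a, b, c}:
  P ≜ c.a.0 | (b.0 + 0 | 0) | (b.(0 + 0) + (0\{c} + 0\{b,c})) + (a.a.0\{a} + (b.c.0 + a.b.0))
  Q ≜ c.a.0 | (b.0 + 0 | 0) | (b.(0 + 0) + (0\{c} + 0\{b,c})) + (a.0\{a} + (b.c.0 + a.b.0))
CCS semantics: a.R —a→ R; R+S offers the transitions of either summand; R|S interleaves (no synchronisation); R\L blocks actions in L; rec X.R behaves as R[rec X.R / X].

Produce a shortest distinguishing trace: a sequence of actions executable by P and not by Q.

aa

P's transition system — 17 states:
  s0 = c.a.0 | (b.0 + 0 | 0) | (b.(0 + 0) + (0\{c} + 0\{b,c})) + (a.a.0\{a} + (b.c.0 + a.b.0)) → —a→ s1, —a→ s2, —b→ s3, —b→ s4, —b→ s5, —c→ s6
  s1 = a.0\{a} → —a→ s7
  s2 = b.0 → —b→ s8
  s3 = c.0 → —c→ s8
  s4 = c.a.0 | (b.0 + 0 | 0) | (0 + 0) → —b→ s9, —c→ s10
  s5 = c.a.0 | 0 | (b.(0 + 0) + (0\{c} + 0\{b,c})) → —b→ s9, —c→ s11
  s6 = a.0 | (b.0 + 0 | 0) | (b.(0 + 0) + (0\{c} + 0\{b,c})) → —a→ s12, —b→ s10, —b→ s11
  s7 = 0\{a} → ∅
  s8 = 0 → ∅
  s9 = c.a.0 | 0 | (0 + 0) → —c→ s13
  s10 = a.0 | (b.0 + 0 | 0) | (0 + 0) → —a→ s14, —b→ s13
  s11 = a.0 | 0 | (b.(0 + 0) + (0\{c} + 0\{b,c})) → —a→ s15, —b→ s13
  s12 = 0 | (b.0 + 0 | 0) | (b.(0 + 0) + (0\{c} + 0\{b,c})) → —b→ s14, —b→ s15
  s13 = a.0 | 0 | (0 + 0) → —a→ s16
  s14 = 0 | (b.0 + 0 | 0) | (0 + 0) → —b→ s16
  s15 = 0 | 0 | (b.(0 + 0) + (0\{c} + 0\{b,c})) → —b→ s16
  s16 = 0 | 0 | (0 + 0) → ∅
Q's transition system — 16 states:
  t0 = c.a.0 | (b.0 + 0 | 0) | (b.(0 + 0) + (0\{c} + 0\{b,c})) + (a.0\{a} + (b.c.0 + a.b.0)) → —a→ t1, —a→ t2, —b→ t3, —b→ t4, —b→ t5, —c→ t6
  t1 = 0\{a} → ∅
  t2 = b.0 → —b→ t7
  t3 = c.0 → —c→ t7
  t4 = c.a.0 | (b.0 + 0 | 0) | (0 + 0) → —b→ t8, —c→ t9
  t5 = c.a.0 | 0 | (b.(0 + 0) + (0\{c} + 0\{b,c})) → —b→ t8, —c→ t10
  t6 = a.0 | (b.0 + 0 | 0) | (b.(0 + 0) + (0\{c} + 0\{b,c})) → —a→ t11, —b→ t10, —b→ t9
  t7 = 0 → ∅
  t8 = c.a.0 | 0 | (0 + 0) → —c→ t12
  t9 = a.0 | (b.0 + 0 | 0) | (0 + 0) → —a→ t13, —b→ t12
  t10 = a.0 | 0 | (b.(0 + 0) + (0\{c} + 0\{b,c})) → —a→ t14, —b→ t12
  t11 = 0 | (b.0 + 0 | 0) | (b.(0 + 0) + (0\{c} + 0\{b,c})) → —b→ t13, —b→ t14
  t12 = a.0 | 0 | (0 + 0) → —a→ t15
  t13 = 0 | (b.0 + 0 | 0) | (0 + 0) → —b→ t15
  t14 = 0 | 0 | (b.(0 + 0) + (0\{c} + 0\{b,c})) → —b→ t15
  t15 = 0 | 0 | (0 + 0) → ∅
Executing aa from P (initial set {s0}):
  step 1 (a): {s1, s2}
  step 2 (a): {s7}
  — P admits the full trace.
Executing aa from Q (initial set {t0}):
  step 1 (a): {t1, t2}
  step 2 (a): no successor for Q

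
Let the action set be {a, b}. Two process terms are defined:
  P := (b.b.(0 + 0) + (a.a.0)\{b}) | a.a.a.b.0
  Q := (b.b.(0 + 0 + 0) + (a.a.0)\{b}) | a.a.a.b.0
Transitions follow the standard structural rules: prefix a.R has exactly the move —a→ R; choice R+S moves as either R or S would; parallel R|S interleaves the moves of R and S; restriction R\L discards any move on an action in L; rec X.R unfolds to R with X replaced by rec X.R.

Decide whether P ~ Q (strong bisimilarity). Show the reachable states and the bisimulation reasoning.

Reachable graph of P (25 states):
  u0 = (b.b.(0 + 0) + (a.a.0)\{b}) | a.a.a.b.0 → --a--▸ u1, --a--▸ u2, --b--▸ u3
  u1 = (a.0)\{b} | a.a.a.b.0 → --a--▸ u4, --a--▸ u5
  u2 = (b.b.(0 + 0) + (a.a.0)\{b}) | a.a.b.0 → --a--▸ u4, --a--▸ u6, --b--▸ u7
  u3 = b.(0 + 0) | a.a.a.b.0 → --a--▸ u7, --b--▸ u8
  u4 = (a.0)\{b} | a.a.b.0 → --a--▸ u10, --a--▸ u9
  u5 = 0\{b} | a.a.a.b.0 → --a--▸ u10
  u6 = (b.b.(0 + 0) + (a.a.0)\{b}) | a.b.0 → --a--▸ u11, --a--▸ u9, --b--▸ u12
  u7 = b.(0 + 0) | a.a.b.0 → --a--▸ u12, --b--▸ u13
  u8 = (0 + 0) | a.a.a.b.0 → --a--▸ u13
  u9 = (a.0)\{b} | a.b.0 → --a--▸ u14, --a--▸ u15
  u10 = 0\{b} | a.a.b.0 → --a--▸ u15
  u11 = (b.b.(0 + 0) + (a.a.0)\{b}) | b.0 → --a--▸ u14, --b--▸ u16, --b--▸ u17
  u12 = b.(0 + 0) | a.b.0 → --a--▸ u17, --b--▸ u18
  u13 = (0 + 0) | a.a.b.0 → --a--▸ u18
  u14 = (a.0)\{b} | b.0 → --a--▸ u19, --b--▸ u20
  u15 = 0\{b} | a.b.0 → --a--▸ u19
  u16 = (b.b.(0 + 0) + (a.a.0)\{b}) | 0 → --a--▸ u20, --b--▸ u21
  u17 = b.(0 + 0) | b.0 → --b--▸ u21, --b--▸ u22
  u18 = (0 + 0) | a.b.0 → --a--▸ u22
  u19 = 0\{b} | b.0 → --b--▸ u23
  u20 = (a.0)\{b} | 0 → --a--▸ u23
  u21 = b.(0 + 0) | 0 → --b--▸ u24
  u22 = (0 + 0) | b.0 → --b--▸ u24
  u23 = 0\{b} | 0 → ∅
  u24 = (0 + 0) | 0 → ∅
Reachable graph of Q (25 states):
  v0 = (b.b.(0 + 0 + 0) + (a.a.0)\{b}) | a.a.a.b.0 → --a--▸ v1, --a--▸ v2, --b--▸ v3
  v1 = (a.0)\{b} | a.a.a.b.0 → --a--▸ v4, --a--▸ v5
  v2 = (b.b.(0 + 0 + 0) + (a.a.0)\{b}) | a.a.b.0 → --a--▸ v4, --a--▸ v6, --b--▸ v7
  v3 = b.(0 + 0 + 0) | a.a.a.b.0 → --a--▸ v7, --b--▸ v8
  v4 = (a.0)\{b} | a.a.b.0 → --a--▸ v10, --a--▸ v9
  v5 = 0\{b} | a.a.a.b.0 → --a--▸ v10
  v6 = (b.b.(0 + 0 + 0) + (a.a.0)\{b}) | a.b.0 → --a--▸ v11, --a--▸ v9, --b--▸ v12
  v7 = b.(0 + 0 + 0) | a.a.b.0 → --a--▸ v12, --b--▸ v13
  v8 = (0 + 0 + 0) | a.a.a.b.0 → --a--▸ v13
  v9 = (a.0)\{b} | a.b.0 → --a--▸ v14, --a--▸ v15
  v10 = 0\{b} | a.a.b.0 → --a--▸ v15
  v11 = (b.b.(0 + 0 + 0) + (a.a.0)\{b}) | b.0 → --a--▸ v14, --b--▸ v16, --b--▸ v17
  v12 = b.(0 + 0 + 0) | a.b.0 → --a--▸ v17, --b--▸ v18
  v13 = (0 + 0 + 0) | a.a.b.0 → --a--▸ v18
  v14 = (a.0)\{b} | b.0 → --a--▸ v19, --b--▸ v20
  v15 = 0\{b} | a.b.0 → --a--▸ v19
  v16 = (b.b.(0 + 0 + 0) + (a.a.0)\{b}) | 0 → --a--▸ v20, --b--▸ v21
  v17 = b.(0 + 0 + 0) | b.0 → --b--▸ v21, --b--▸ v22
  v18 = (0 + 0 + 0) | a.b.0 → --a--▸ v22
  v19 = 0\{b} | b.0 → --b--▸ v23
  v20 = (a.0)\{b} | 0 → --a--▸ v23
  v21 = b.(0 + 0 + 0) | 0 → --b--▸ v24
  v22 = (0 + 0 + 0) | b.0 → --b--▸ v24
  v23 = 0\{b} | 0 → ∅
  v24 = (0 + 0 + 0) | 0 → ∅
Partition-refinement fixed point:
  B0 = {u0, v0}
  B1 = {u3, v3}
  B2 = {u5, u8, v5, v8}
  B3 = {u10, u13, v10, v13}
  B4 = {u15, u18, v15, v18}
  B5 = {u19, u21, u22, v19, v21, v22}
  B6 = {u23, u24, v23, v24}
  B7 = {u7, v7}
  B8 = {u12, v12}
  B9 = {u17, v17}
  B10 = {u2, v2}
  B11 = {u6, v6}
  B12 = {u9, v9}
  B13 = {u14, v14}
  B14 = {u20, v20}
  B15 = {u11, v11}
  B16 = {u16, v16}
  B17 = {u4, v4}
  B18 = {u1, v1}
u0 ∈ B0, v0 ∈ B0 → same block

YES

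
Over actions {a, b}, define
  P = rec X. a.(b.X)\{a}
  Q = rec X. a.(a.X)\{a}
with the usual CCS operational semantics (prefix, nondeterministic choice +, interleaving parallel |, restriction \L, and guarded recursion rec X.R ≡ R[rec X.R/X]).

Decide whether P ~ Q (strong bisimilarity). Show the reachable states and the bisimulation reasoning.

P ≁ Q

P's transition system — 3 states:
  m0 = rec X. a.(b.X)\{a} has moves -a-> m1
  m1 = (b.(rec X. a.(b.X)\{a}))\{a} has moves -b-> m2
  m2 = (rec X. a.(b.X)\{a})\{a} has moves deadlocked
Q's transition system — 2 states:
  n0 = rec X. a.(a.X)\{a} has moves -a-> n1
  n1 = (a.(rec X. a.(a.X)\{a}))\{a} has moves deadlocked
Bisimilarity quotient blocks:
  B0 = {m0}
  B1 = {m1}
  B2 = {m2, n1}
  B3 = {n0}
m0 ∈ B0, n0 ∈ B3 → different blocks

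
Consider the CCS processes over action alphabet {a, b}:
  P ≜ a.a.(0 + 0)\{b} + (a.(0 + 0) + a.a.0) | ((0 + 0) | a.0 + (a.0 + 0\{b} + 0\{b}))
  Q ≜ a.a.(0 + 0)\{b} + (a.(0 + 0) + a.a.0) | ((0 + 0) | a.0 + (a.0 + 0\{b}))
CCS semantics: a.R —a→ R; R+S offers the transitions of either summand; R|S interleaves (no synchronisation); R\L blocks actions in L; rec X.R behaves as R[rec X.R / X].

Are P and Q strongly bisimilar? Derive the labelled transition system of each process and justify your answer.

P's transition system — 14 states:
  p0 = a.a.(0 + 0)\{b} + (a.(0 + 0) + a.a.0) | ((0 + 0) | a.0 + (a.0 + 0\{b} + 0\{b})) :: —a→ p1, —a→ p2, —a→ p3, —a→ p4, —a→ p5
  p1 = (0 + 0) | ((0 + 0) | a.0 + (a.0 + 0\{b} + 0\{b})) :: —a→ p6, —a→ p7
  p2 = (a.(0 + 0) + a.a.0) | ((0 + 0) | 0) :: —a→ p6, —a→ p8
  p3 = (a.(0 + 0) + a.a.0) | 0 :: —a→ p7, —a→ p9
  p4 = a.(0 + 0)\{b} :: —a→ p10
  p5 = a.0 | ((0 + 0) | a.0 + (a.0 + 0\{b} + 0\{b})) :: —a→ p11, —a→ p8, —a→ p9
  p6 = (0 + 0) | ((0 + 0) | 0) :: ·
  p7 = (0 + 0) | 0 :: ·
  p8 = a.0 | ((0 + 0) | 0) :: —a→ p12
  p9 = a.0 | 0 :: —a→ p13
  p10 = (0 + 0)\{b} :: ·
  p11 = 0 | ((0 + 0) | a.0 + (a.0 + 0\{b} + 0\{b})) :: —a→ p12, —a→ p13
  p12 = 0 | ((0 + 0) | 0) :: ·
  p13 = 0 | 0 :: ·
Q's transition system — 14 states:
  q0 = a.a.(0 + 0)\{b} + (a.(0 + 0) + a.a.0) | ((0 + 0) | a.0 + (a.0 + 0\{b})) :: —a→ q1, —a→ q2, —a→ q3, —a→ q4, —a→ q5
  q1 = (0 + 0) | ((0 + 0) | a.0 + (a.0 + 0\{b})) :: —a→ q6, —a→ q7
  q2 = (a.(0 + 0) + a.a.0) | ((0 + 0) | 0) :: —a→ q6, —a→ q8
  q3 = (a.(0 + 0) + a.a.0) | 0 :: —a→ q7, —a→ q9
  q4 = a.(0 + 0)\{b} :: —a→ q10
  q5 = a.0 | ((0 + 0) | a.0 + (a.0 + 0\{b})) :: —a→ q11, —a→ q8, —a→ q9
  q6 = (0 + 0) | ((0 + 0) | 0) :: ·
  q7 = (0 + 0) | 0 :: ·
  q8 = a.0 | ((0 + 0) | 0) :: —a→ q12
  q9 = a.0 | 0 :: —a→ q13
  q10 = (0 + 0)\{b} :: ·
  q11 = 0 | ((0 + 0) | a.0 + (a.0 + 0\{b})) :: —a→ q12, —a→ q13
  q12 = 0 | ((0 + 0) | 0) :: ·
  q13 = 0 | 0 :: ·
Bisimilarity quotient blocks:
  B0 = {p0, q0}
  B1 = {p5, q5}
  B2 = {p1, p11, p4, p8, p9, q1, q11, q4, q8, q9}
  B3 = {p10, p12, p13, p6, p7, q10, q12, q13, q6, q7}
  B4 = {p2, p3, q2, q3}
p0 ∈ B0, q0 ∈ B0 → same block

P ~ Q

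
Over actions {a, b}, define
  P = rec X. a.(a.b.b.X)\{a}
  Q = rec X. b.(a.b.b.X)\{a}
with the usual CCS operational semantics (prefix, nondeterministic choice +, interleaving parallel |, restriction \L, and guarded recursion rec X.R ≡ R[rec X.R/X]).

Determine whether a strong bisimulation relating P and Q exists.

P's transition system — 2 states:
  p0 = rec X. a.(a.b.b.X)\{a} :: ··a··> p1
  p1 = (a.b.b.(rec X. a.(a.b.b.X)\{a}))\{a} :: stopped
Q's transition system — 2 states:
  q0 = rec X. b.(a.b.b.X)\{a} :: ··b··> q1
  q1 = (a.b.b.(rec X. b.(a.b.b.X)\{a}))\{a} :: stopped
Partition-refinement fixed point:
  B0 = {p0}
  B1 = {p1, q1}
  B2 = {q0}
p0 ∈ B0, q0 ∈ B2 → different blocks

NO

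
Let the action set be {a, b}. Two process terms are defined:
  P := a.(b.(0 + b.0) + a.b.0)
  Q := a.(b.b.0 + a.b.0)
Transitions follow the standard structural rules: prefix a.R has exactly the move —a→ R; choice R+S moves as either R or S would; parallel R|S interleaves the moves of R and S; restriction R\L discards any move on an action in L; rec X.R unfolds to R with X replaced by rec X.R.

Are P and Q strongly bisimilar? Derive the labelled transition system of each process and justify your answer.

P's transition system — 5 states:
  s0 = a.(b.(0 + b.0) + a.b.0) ⊢ ··a··> s1
  s1 = b.(0 + b.0) + a.b.0 ⊢ ··a··> s2, ··b··> s3
  s2 = b.0 ⊢ ··b··> s4
  s3 = 0 + b.0 ⊢ ··b··> s4
  s4 = 0 ⊢ ∅
Q's transition system — 4 states:
  t0 = a.(b.b.0 + a.b.0) ⊢ ··a··> t1
  t1 = b.b.0 + a.b.0 ⊢ ··a··> t2, ··b··> t2
  t2 = b.0 ⊢ ··b··> t3
  t3 = 0 ⊢ ∅
Partition-refinement fixed point:
  B0 = {s0, t0}
  B1 = {s1, t1}
  B2 = {s2, s3, t2}
  B3 = {s4, t3}
s0 ∈ B0, t0 ∈ B0 → same block

P ~ Q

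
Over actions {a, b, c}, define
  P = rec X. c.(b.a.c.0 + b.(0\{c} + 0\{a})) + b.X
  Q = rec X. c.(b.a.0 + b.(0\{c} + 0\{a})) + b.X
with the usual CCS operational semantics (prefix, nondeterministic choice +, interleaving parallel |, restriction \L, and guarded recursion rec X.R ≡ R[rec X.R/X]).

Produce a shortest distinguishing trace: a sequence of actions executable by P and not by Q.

cbac

P's transition system — 6 states:
  m0 = rec X. c.(b.a.c.0 + b.(0\{c} + 0\{a})) + b.X ⊢ -b-> m0, -c-> m1
  m1 = b.a.c.0 + b.(0\{c} + 0\{a}) ⊢ -b-> m2, -b-> m3
  m2 = 0\{c} + 0\{a} ⊢ deadlocked
  m3 = a.c.0 ⊢ -a-> m4
  m4 = c.0 ⊢ -c-> m5
  m5 = 0 ⊢ deadlocked
Q's transition system — 5 states:
  n0 = rec X. c.(b.a.0 + b.(0\{c} + 0\{a})) + b.X ⊢ -b-> n0, -c-> n1
  n1 = b.a.0 + b.(0\{c} + 0\{a}) ⊢ -b-> n2, -b-> n3
  n2 = 0\{c} + 0\{a} ⊢ deadlocked
  n3 = a.0 ⊢ -a-> n4
  n4 = 0 ⊢ deadlocked
Executing cbac from P (initial set {m0}):
  after c @ step 1: {m1}
  after b @ step 2: {m2, m3}
  after a @ step 3: {m4}
  after c @ step 4: {m5}
  ✓ P
Executing cbac from Q (initial set {n0}):
  after c @ step 1: {n1}
  after b @ step 2: {n2, n3}
  after a @ step 3: {n4}
  after c @ step 4: ∅  — Q cannot continue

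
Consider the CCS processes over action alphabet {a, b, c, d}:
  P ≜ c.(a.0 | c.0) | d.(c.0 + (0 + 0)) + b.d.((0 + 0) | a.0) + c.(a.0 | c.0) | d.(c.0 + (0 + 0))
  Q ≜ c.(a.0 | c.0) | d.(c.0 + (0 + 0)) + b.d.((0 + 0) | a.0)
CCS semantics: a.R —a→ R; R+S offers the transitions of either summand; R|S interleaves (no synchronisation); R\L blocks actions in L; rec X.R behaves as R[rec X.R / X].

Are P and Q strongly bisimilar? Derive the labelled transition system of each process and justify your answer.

YES

LTS(P): 18 reachable states
  u0 = c.(a.0 | c.0) | d.(c.0 + (0 + 0)) + b.d.((0 + 0) | a.0) + c.(a.0 | c.0) | d.(c.0 + (0 + 0)) → =b=> u1, =c=> u2, =d=> u3
  u1 = d.((0 + 0) | a.0) → =d=> u4
  u2 = a.0 | c.0 | d.(c.0 + (0 + 0)) → =a=> u5, =c=> u6, =d=> u7
  u3 = c.(a.0 | c.0) | (c.0 + (0 + 0)) → =c=> u7, =c=> u8
  u4 = (0 + 0) | a.0 → =a=> u9
  u5 = 0 | c.0 | d.(c.0 + (0 + 0)) → =c=> u10, =d=> u11
  u6 = a.0 | 0 | d.(c.0 + (0 + 0)) → =a=> u10, =d=> u12
  u7 = a.0 | c.0 | (c.0 + (0 + 0)) → =a=> u11, =c=> u12, =c=> u13
  u8 = c.(a.0 | c.0) | 0 → =c=> u13
  u9 = (0 + 0) | 0 → ·
  u10 = 0 | 0 | d.(c.0 + (0 + 0)) → =d=> u14
  u11 = 0 | c.0 | (c.0 + (0 + 0)) → =c=> u14, =c=> u15
  u12 = a.0 | 0 | (c.0 + (0 + 0)) → =a=> u14, =c=> u16
  u13 = a.0 | c.0 | 0 → =a=> u15, =c=> u16
  u14 = 0 | 0 | (c.0 + (0 + 0)) → =c=> u17
  u15 = 0 | c.0 | 0 → =c=> u17
  u16 = a.0 | 0 | 0 → =a=> u17
  u17 = 0 | 0 | 0 → ·
LTS(Q): 18 reachable states
  v0 = c.(a.0 | c.0) | d.(c.0 + (0 + 0)) + b.d.((0 + 0) | a.0) → =b=> v1, =c=> v2, =d=> v3
  v1 = d.((0 + 0) | a.0) → =d=> v4
  v2 = a.0 | c.0 | d.(c.0 + (0 + 0)) → =a=> v5, =c=> v6, =d=> v7
  v3 = c.(a.0 | c.0) | (c.0 + (0 + 0)) → =c=> v7, =c=> v8
  v4 = (0 + 0) | a.0 → =a=> v9
  v5 = 0 | c.0 | d.(c.0 + (0 + 0)) → =c=> v10, =d=> v11
  v6 = a.0 | 0 | d.(c.0 + (0 + 0)) → =a=> v10, =d=> v12
  v7 = a.0 | c.0 | (c.0 + (0 + 0)) → =a=> v11, =c=> v12, =c=> v13
  v8 = c.(a.0 | c.0) | 0 → =c=> v13
  v9 = (0 + 0) | 0 → ·
  v10 = 0 | 0 | d.(c.0 + (0 + 0)) → =d=> v14
  v11 = 0 | c.0 | (c.0 + (0 + 0)) → =c=> v14, =c=> v15
  v12 = a.0 | 0 | (c.0 + (0 + 0)) → =a=> v14, =c=> v16
  v13 = a.0 | c.0 | 0 → =a=> v15, =c=> v16
  v14 = 0 | 0 | (c.0 + (0 + 0)) → =c=> v17
  v15 = 0 | c.0 | 0 → =c=> v17
  v16 = a.0 | 0 | 0 → =a=> v17
  v17 = 0 | 0 | 0 → ·
Partition-refinement fixed point:
  B0 = {u0, v0}
  B1 = {u2, v2}
  B2 = {u6, v6}
  B3 = {u12, u13, v12, v13}
  B4 = {u16, u4, v16, v4}
  B5 = {u17, u9, v17, v9}
  B6 = {u14, u15, v14, v15}
  B7 = {u10, v10}
  B8 = {u5, v5}
  B9 = {u11, v11}
  B10 = {u7, v7}
  B11 = {u1, v1}
  B12 = {u3, v3}
  B13 = {u8, v8}
u0 ∈ B0, v0 ∈ B0 → same block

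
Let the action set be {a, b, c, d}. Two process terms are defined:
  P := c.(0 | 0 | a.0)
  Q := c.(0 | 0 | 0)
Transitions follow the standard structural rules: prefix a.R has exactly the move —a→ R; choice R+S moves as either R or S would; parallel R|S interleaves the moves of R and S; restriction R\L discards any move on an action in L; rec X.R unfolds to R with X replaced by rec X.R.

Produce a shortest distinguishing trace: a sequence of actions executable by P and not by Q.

Reachable graph of P (3 states):
  m0 = c.(0 | 0 | a.0) has moves ··c··> m1
  m1 = 0 | 0 | a.0 has moves ··a··> m2
  m2 = 0 | 0 | 0 has moves (no moves)
Reachable graph of Q (2 states):
  n0 = c.(0 | 0 | 0) has moves ··c··> n1
  n1 = 0 | 0 | 0 has moves (no moves)
Trace ⟨ca⟩ through P, begin at {m0}:
  step 1 (c): {m1}
  step 2 (a): {m2}
  ✓ P
Trace ⟨ca⟩ through Q, begin at {n0}:
  step 1 (c): {n1}
  step 2 (a): ∅ (Q stuck)

ca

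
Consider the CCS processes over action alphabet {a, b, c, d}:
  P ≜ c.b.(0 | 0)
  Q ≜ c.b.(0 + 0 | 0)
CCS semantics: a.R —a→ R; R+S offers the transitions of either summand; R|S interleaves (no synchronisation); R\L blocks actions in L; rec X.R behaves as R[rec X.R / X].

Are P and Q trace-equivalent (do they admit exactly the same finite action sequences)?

P's transition system — 3 states:
  u0 = c.b.(0 | 0) | —c→ u1
  u1 = b.(0 | 0) | —b→ u2
  u2 = 0 | 0 | stopped
Q's transition system — 3 states:
  v0 = c.b.(0 + 0 | 0) | —c→ v1
  v1 = b.(0 + 0 | 0) | —b→ v2
  v2 = 0 + 0 | 0 | stopped
Bisimilarity quotient blocks:
  B0 = {u0, v0}
  B1 = {u1, v1}
  B2 = {u2, v2}
u0 ∈ B0, v0 ∈ B0 → same block
Bisimilar ⇒ trace-equivalent.

traces(P) = traces(Q)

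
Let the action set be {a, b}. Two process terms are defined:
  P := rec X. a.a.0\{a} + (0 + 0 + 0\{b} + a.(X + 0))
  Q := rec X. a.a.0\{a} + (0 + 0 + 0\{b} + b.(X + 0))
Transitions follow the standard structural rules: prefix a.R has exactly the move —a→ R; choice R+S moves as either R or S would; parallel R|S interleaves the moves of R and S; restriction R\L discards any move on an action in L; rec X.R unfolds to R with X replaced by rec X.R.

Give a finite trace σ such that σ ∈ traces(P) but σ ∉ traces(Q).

LTS(P): 4 reachable states
  p0 = rec X. a.a.0\{a} + (0 + 0 + 0\{b} + a.(X + 0)) → ··a··> p1, ··a··> p2
  p1 = (rec X. a.a.0\{a} + (0 + 0 + 0\{b} + a.(X + 0))) + 0 → ··a··> p1, ··a··> p2
  p2 = a.0\{a} → ··a··> p3
  p3 = 0\{a} → stopped
LTS(Q): 4 reachable states
  q0 = rec X. a.a.0\{a} + (0 + 0 + 0\{b} + b.(X + 0)) → ··a··> q1, ··b··> q2
  q1 = a.0\{a} → ··a··> q3
  q2 = (rec X. a.a.0\{a} + (0 + 0 + 0\{b} + b.(X + 0))) + 0 → ··a··> q1, ··b··> q2
  q3 = 0\{a} → stopped
Trace ⟨aaa⟩ through P, begin at {p0}:
  after a @ step 1: {p1, p2}
  after a @ step 2: {p1, p2, p3}
  after a @ step 3: {p1, p2, p3}
  P completes σ.
Trace ⟨aaa⟩ through Q, begin at {q0}:
  after a @ step 1: {q1}
  after a @ step 2: {q3}
  after a @ step 3: no successor for Q

aaa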